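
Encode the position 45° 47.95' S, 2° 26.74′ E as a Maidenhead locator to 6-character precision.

Offset from 180°W / 90°S: lon 182.4457°, lat 44.2008°.
Field (20°×10°, letters A–R): 182.4457/20 → 9 → J, 44.2008/10 → 4 → E; chars JE.
Square (2°×1°, digits 0–9): 2.4457/2 → 1, 4.2008/1 → 4; chars 14.
Subsquare (5′×2.5′, letters a–x): 0.4457/0.0833333 → 5 → f, 0.2008/0.0416667 → 4 → e; chars fe.

JE14fe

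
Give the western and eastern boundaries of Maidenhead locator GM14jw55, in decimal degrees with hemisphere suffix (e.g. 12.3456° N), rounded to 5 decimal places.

57.20833° W, 57.20000° W

Field G=6, M=12: +6·20° lon, +12·10° lat → SW at lon -60°, lat 30°.
Square 1, 4: +1·2° lon, +4·1° lat → SW at lon -58°, lat 34°.
Subsquare j=9, w=22: +9·0.0833333° lon, +22·0.0416667° lat → SW at lon -57.25°, lat 34.9167°.
Extended square 5, 5: +5·0.00833333° lon, +5·0.00416667° lat → SW at lon -57.2083°, lat 34.9375°.
Cell spans 0.00833333° lon × 0.00416667° lat.
west 57.20833° W, east 57.20000° W.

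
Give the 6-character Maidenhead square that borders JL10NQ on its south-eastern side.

JL10op

Longitude subsquare n = 13; +1 → 14 = o.
Latitude subsquare q = 16; −1 → 15 = p.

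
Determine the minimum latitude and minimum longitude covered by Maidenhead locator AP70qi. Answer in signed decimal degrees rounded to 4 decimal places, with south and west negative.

Field A=0, P=15: +0·20° lon, +15·10° lat → SW at lon -180°, lat 60°.
Square 7, 0: +7·2° lon, +0·1° lat → SW at lon -166°, lat 60°.
Subsquare q=16, i=8: +16·0.0833333° lon, +8·0.0416667° lat → SW at lon -164.667°, lat 60.3333°.
latitude 60.3333, longitude -164.6667.

60.3333, -164.6667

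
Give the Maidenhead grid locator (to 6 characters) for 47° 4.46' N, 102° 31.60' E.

ON17gb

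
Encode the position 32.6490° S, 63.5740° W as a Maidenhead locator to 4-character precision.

FF87

Add 180° to longitude and 90° to latitude: 116.43, 57.35.
Field (20°×10°, letters A–R): 116.43/20 → 5 → F, 57.35/10 → 5 → F; chars FF.
Square (2°×1°, digits 0–9): 16.43/2 → 8, 7.35/1 → 7; chars 87.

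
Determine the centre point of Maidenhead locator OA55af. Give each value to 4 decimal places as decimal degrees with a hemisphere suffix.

Field O=14, A=0: +14·20° lon, +0·10° lat → SW at lon 100°, lat -90°.
Square 5, 5: +5·2° lon, +5·1° lat → SW at lon 110°, lat -85°.
Subsquare a=0, f=5: +0·0.0833333° lon, +5·0.0416667° lat → SW at lon 110°, lat -84.7917°.
Cell spans 0.0833333° lon × 0.0416667° lat. Centre is SW corner plus half of each.
latitude 84.7708° S, longitude 110.0417° E.

84.7708° S, 110.0417° E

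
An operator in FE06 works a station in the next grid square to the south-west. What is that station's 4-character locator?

EE95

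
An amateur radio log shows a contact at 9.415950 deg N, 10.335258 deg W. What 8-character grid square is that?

Shift to the Maidenhead origin (180°W, 90°S): lon 169.66474, lat 99.41595.
Field: lon ⌊169.66474/20⌋ = 8 → I; lat ⌊99.41595/10⌋ = 9 → J.
Square: lon ⌊9.66474/2⌋ = 4; lat ⌊9.41595/1⌋ = 9.
Subsquare: lon ⌊1.66474/0.0833333⌋ = 19 → t; lat ⌊0.41595/0.0416667⌋ = 9 → j.
Extended square: lon ⌊0.08141/0.00833333⌋ = 9; lat ⌊0.04095/0.00416667⌋ = 9.

IJ49tj99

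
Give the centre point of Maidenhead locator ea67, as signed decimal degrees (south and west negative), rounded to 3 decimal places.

Field E=4, A=0: +4·20° lon, +0·10° lat → SW at lon -100°, lat -90°.
Square 6, 7: +6·2° lon, +7·1° lat → SW at lon -88°, lat -83°.
Cell spans 2° lon × 1° lat. Centre is SW corner plus half of each.
latitude -82.500, longitude -87.000.

-82.500, -87.000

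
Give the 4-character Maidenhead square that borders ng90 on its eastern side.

OG00

Longitude square 9; +1 → 10, wraps to 0, carry into field.
Longitude field N = 13; +1 → 14 = O.
The latitude characters are unchanged.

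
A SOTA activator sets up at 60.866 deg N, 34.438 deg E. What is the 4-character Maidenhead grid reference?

KP70

Shift to the Maidenhead origin (180°W, 90°S): lon 214.44, lat 150.87.
Field: lon ⌊214.44/20⌋ = 10 → K; lat ⌊150.87/10⌋ = 15 → P.
Square: lon ⌊14.44/2⌋ = 7; lat ⌊0.87/1⌋ = 0.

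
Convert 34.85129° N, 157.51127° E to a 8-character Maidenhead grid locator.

QM84su14

Shift to the Maidenhead origin (180°W, 90°S): lon 337.51127, lat 124.85129.
Field (20°×10°, letters A–R): 337.51127/20 → 16 → Q, 124.85129/10 → 12 → M; chars QM.
Square (2°×1°, digits 0–9): 17.51127/2 → 8, 4.85129/1 → 4; chars 84.
Subsquare (5′×2.5′, letters a–x): 1.51127/0.0833333 → 18 → s, 0.85129/0.0416667 → 20 → u; chars su.
Extended square (30″×15″, digits 0–9): 0.01127/0.00833333 → 1, 0.01796/0.00416667 → 4; chars 14.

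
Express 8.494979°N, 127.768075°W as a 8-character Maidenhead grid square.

CJ68cl78

Offset from 180°W / 90°S: lon 52.23193°, lat 98.49498°.
Field: lon ⌊52.23193/20⌋ = 2 → C; lat ⌊98.49498/10⌋ = 9 → J.
Square: lon ⌊12.23193/2⌋ = 6; lat ⌊8.49498/1⌋ = 8.
Subsquare: lon ⌊0.23193/0.0833333⌋ = 2 → c; lat ⌊0.49498/0.0416667⌋ = 11 → l.
Extended square: lon ⌊0.06526/0.00833333⌋ = 7; lat ⌊0.03665/0.00416667⌋ = 8.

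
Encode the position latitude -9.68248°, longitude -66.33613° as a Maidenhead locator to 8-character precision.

FI60th96

Add 180° to longitude and 90° to latitude: 113.66387, 80.31752.
Field: 113.66387/20 → 5 → F, 80.31752/10 → 8 → I; chars FI.
Square: 13.66387/2 → 6, 0.31752/1 → 0; chars 60.
Subsquare: 1.66387/0.0833333 → 19 → t, 0.31752/0.0416667 → 7 → h; chars th.
Extended square: 0.08054/0.00833333 → 9, 0.02585/0.00416667 → 6; chars 96.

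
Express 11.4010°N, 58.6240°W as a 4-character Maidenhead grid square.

GK01

Shift to the Maidenhead origin (180°W, 90°S): lon 121.38, lat 101.40.
Field (20°×10°, letters A–R): 121.38/20 → 6 → G, 101.40/10 → 10 → K; chars GK.
Square (2°×1°, digits 0–9): 1.38/2 → 0, 1.40/1 → 1; chars 01.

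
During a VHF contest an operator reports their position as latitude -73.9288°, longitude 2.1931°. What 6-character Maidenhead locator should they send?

Shift to the Maidenhead origin (180°W, 90°S): lon 182.1931, lat 16.0712.
Field: lon ⌊182.1931/20⌋ = 9 → J; lat ⌊16.0712/10⌋ = 1 → B.
Square: lon ⌊2.1931/2⌋ = 1; lat ⌊6.0712/1⌋ = 6.
Subsquare: lon ⌊0.1931/0.0833333⌋ = 2 → c; lat ⌊0.0712/0.0416667⌋ = 1 → b.

JB16cb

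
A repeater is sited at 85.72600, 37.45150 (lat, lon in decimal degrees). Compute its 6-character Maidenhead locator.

KR85rr

Offset from 180°W / 90°S: lon 217.4515°, lat 175.7260°.
Field: lon ⌊217.4515/20⌋ = 10 → K; lat ⌊175.7260/10⌋ = 17 → R.
Square: lon ⌊17.4515/2⌋ = 8; lat ⌊5.7260/1⌋ = 5.
Subsquare: lon ⌊1.4515/0.0833333⌋ = 17 → r; lat ⌊0.7260/0.0416667⌋ = 17 → r.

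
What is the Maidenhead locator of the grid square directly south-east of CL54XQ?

CL64ap

Longitude subsquare x = 23; +1 → 24, wraps to 0 = a, carry into square.
Longitude square 5; +1 → 6.
Latitude subsquare q = 16; −1 → 15 = p.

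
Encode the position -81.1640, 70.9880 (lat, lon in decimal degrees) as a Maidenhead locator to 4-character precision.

Offset from 180°W / 90°S: lon 250.99°, lat 8.84°.
Field: 250.99/20 → 12 → M, 8.84/10 → 0 → A; chars MA.
Square: 10.99/2 → 5, 8.84/1 → 8; chars 58.

MA58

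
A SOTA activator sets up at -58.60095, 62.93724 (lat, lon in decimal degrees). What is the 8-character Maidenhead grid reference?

MD11lj25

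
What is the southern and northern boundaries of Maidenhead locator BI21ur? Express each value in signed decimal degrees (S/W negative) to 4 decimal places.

-8.2917, -8.2500

Field B=1, I=8: +1·20° lon, +8·10° lat → SW at lon -160°, lat -10°.
Square 2, 1: +2·2° lon, +1·1° lat → SW at lon -156°, lat -9°.
Subsquare u=20, r=17: +20·0.0833333° lon, +17·0.0416667° lat → SW at lon -154.333°, lat -8.29167°.
Cell spans 0.0833333° lon × 0.0416667° lat.
south -8.2917, north -8.2500.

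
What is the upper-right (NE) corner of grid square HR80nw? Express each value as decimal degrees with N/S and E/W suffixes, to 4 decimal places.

Field H=7, R=17: +7·20° lon, +17·10° lat → SW at lon -40°, lat 80°.
Square 8, 0: +8·2° lon, +0·1° lat → SW at lon -24°, lat 80°.
Subsquare n=13, w=22: +13·0.0833333° lon, +22·0.0416667° lat → SW at lon -22.9167°, lat 80.9167°.
Cell spans 0.0833333° lon × 0.0416667° lat. NE corner is SW corner plus one full cell.
latitude 80.9583° N, longitude 22.8333° W.

80.9583° N, 22.8333° W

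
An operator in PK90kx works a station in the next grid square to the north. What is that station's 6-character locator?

PK91ka

Latitude subsquare x = 23; +1 → 24, wraps to 0 = a, carry into square.
Latitude square 0; +1 → 1.
The longitude characters are unchanged.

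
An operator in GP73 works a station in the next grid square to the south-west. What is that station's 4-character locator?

GP62

Longitude square 7; −1 → 6.
Latitude square 3; −1 → 2.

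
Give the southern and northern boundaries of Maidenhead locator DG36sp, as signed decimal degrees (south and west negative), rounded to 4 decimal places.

Field D=3, G=6: +3·20° lon, +6·10° lat → SW at lon -120°, lat -30°.
Square 3, 6: +3·2° lon, +6·1° lat → SW at lon -114°, lat -24°.
Subsquare s=18, p=15: +18·0.0833333° lon, +15·0.0416667° lat → SW at lon -112.5°, lat -23.375°.
Cell spans 0.0833333° lon × 0.0416667° lat.
south -23.3750, north -23.3333.

-23.3750, -23.3333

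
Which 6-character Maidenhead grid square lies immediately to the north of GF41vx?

Latitude subsquare x = 23; +1 → 24, wraps to 0 = a, carry into square.
Latitude square 1; +1 → 2.
The longitude characters are unchanged.

GF42va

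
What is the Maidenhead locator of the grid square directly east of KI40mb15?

Longitude extended square 1; +1 → 2.
The latitude characters are unchanged.

KI40mb25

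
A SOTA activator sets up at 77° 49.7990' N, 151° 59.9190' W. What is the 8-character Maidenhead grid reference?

BQ47at09

Offset from 180°W / 90°S: lon 28.00135°, lat 167.82998°.
Field: lon ⌊28.00135/20⌋ = 1 → B; lat ⌊167.82998/10⌋ = 16 → Q.
Square: lon ⌊8.00135/2⌋ = 4; lat ⌊7.82998/1⌋ = 7.
Subsquare: lon ⌊0.00135/0.0833333⌋ = 0 → a; lat ⌊0.82998/0.0416667⌋ = 19 → t.
Extended square: lon ⌊0.00135/0.00833333⌋ = 0; lat ⌊0.03832/0.00416667⌋ = 9.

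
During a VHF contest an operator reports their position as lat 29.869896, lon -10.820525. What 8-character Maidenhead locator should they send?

Shift to the Maidenhead origin (180°W, 90°S): lon 169.17947, lat 119.86990.
Field: 169.17947/20 → 8 → I, 119.86990/10 → 11 → L; chars IL.
Square: 9.17947/2 → 4, 9.86990/1 → 9; chars 49.
Subsquare: 1.17947/0.0833333 → 14 → o, 0.86990/0.0416667 → 20 → u; chars ou.
Extended square: 0.01281/0.00833333 → 1, 0.03656/0.00416667 → 8; chars 18.

IL49ou18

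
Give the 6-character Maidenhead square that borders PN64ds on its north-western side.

PN64ct

Longitude subsquare d = 3; −1 → 2 = c.
Latitude subsquare s = 18; +1 → 19 = t.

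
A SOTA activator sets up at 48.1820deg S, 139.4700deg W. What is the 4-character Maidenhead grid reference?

CE01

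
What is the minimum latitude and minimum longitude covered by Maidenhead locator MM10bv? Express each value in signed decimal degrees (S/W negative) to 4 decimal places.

Field M=12, M=12: +12·20° lon, +12·10° lat → SW at lon 60°, lat 30°.
Square 1, 0: +1·2° lon, +0·1° lat → SW at lon 62°, lat 30°.
Subsquare b=1, v=21: +1·0.0833333° lon, +21·0.0416667° lat → SW at lon 62.0833°, lat 30.875°.
latitude 30.8750, longitude 62.0833.

30.8750, 62.0833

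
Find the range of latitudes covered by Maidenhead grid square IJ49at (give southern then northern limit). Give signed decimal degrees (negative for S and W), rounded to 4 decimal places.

Field I=8, J=9: +8·20° lon, +9·10° lat → SW at lon -20°, lat 0°.
Square 4, 9: +4·2° lon, +9·1° lat → SW at lon -12°, lat 9°.
Subsquare a=0, t=19: +0·0.0833333° lon, +19·0.0416667° lat → SW at lon -12°, lat 9.79167°.
Cell spans 0.0833333° lon × 0.0416667° lat.
south 9.7917, north 9.8333.

9.7917, 9.8333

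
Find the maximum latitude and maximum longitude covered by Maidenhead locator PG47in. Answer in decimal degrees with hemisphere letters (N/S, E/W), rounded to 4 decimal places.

Field P=15, G=6: +15·20° lon, +6·10° lat → SW at lon 120°, lat -30°.
Square 4, 7: +4·2° lon, +7·1° lat → SW at lon 128°, lat -23°.
Subsquare i=8, n=13: +8·0.0833333° lon, +13·0.0416667° lat → SW at lon 128.667°, lat -22.4583°.
Cell spans 0.0833333° lon × 0.0416667° lat. NE corner is SW corner plus one full cell.
latitude 22.4167° S, longitude 128.7500° E.

22.4167° S, 128.7500° E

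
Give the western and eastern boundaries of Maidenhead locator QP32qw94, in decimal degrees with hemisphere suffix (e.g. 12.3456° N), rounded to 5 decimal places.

147.40833° E, 147.41667° E

Field Q=16, P=15: +16·20° lon, +15·10° lat → SW at lon 140°, lat 60°.
Square 3, 2: +3·2° lon, +2·1° lat → SW at lon 146°, lat 62°.
Subsquare q=16, w=22: +16·0.0833333° lon, +22·0.0416667° lat → SW at lon 147.333°, lat 62.9167°.
Extended square 9, 4: +9·0.00833333° lon, +4·0.00416667° lat → SW at lon 147.408°, lat 62.9333°.
Cell spans 0.00833333° lon × 0.00416667° lat.
west 147.40833° E, east 147.41667° E.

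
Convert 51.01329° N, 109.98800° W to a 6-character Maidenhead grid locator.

DO51aa

Offset from 180°W / 90°S: lon 70.0120°, lat 141.0133°.
Field: 70.0120/20 → 3 → D, 141.0133/10 → 14 → O; chars DO.
Square: 10.0120/2 → 5, 1.0133/1 → 1; chars 51.
Subsquare: 0.0120/0.0833333 → 0 → a, 0.0133/0.0416667 → 0 → a; chars aa.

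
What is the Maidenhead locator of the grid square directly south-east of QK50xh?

Longitude subsquare x = 23; +1 → 24, wraps to 0 = a, carry into square.
Longitude square 5; +1 → 6.
Latitude subsquare h = 7; −1 → 6 = g.

QK60ag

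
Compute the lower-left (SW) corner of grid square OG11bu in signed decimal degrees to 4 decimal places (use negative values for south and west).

-28.1667, 102.0833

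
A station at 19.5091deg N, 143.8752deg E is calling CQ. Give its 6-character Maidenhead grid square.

Add 180° to longitude and 90° to latitude: 323.8752, 109.5091.
Field: lon ⌊323.8752/20⌋ = 16 → Q; lat ⌊109.5091/10⌋ = 10 → K.
Square: lon ⌊3.8752/2⌋ = 1; lat ⌊9.5091/1⌋ = 9.
Subsquare: lon ⌊1.8752/0.0833333⌋ = 22 → w; lat ⌊0.5091/0.0416667⌋ = 12 → m.

QK19wm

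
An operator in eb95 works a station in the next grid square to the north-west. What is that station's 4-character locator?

EB86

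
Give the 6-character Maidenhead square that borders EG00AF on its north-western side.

Longitude subsquare a = 0; −1 → -1, wraps to 23 = x, carry into square.
Longitude square 0; −1 → -1, wraps to 9, carry into field.
Longitude field E = 4; −1 → 3 = D.
Latitude subsquare f = 5; +1 → 6 = g.

DG90xg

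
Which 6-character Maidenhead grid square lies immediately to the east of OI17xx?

OI27ax

Longitude subsquare x = 23; +1 → 24, wraps to 0 = a, carry into square.
Longitude square 1; +1 → 2.
The latitude characters are unchanged.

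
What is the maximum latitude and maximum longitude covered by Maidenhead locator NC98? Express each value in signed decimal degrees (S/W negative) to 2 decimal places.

Field N=13, C=2: +13·20° lon, +2·10° lat → SW at lon 80°, lat -70°.
Square 9, 8: +9·2° lon, +8·1° lat → SW at lon 98°, lat -62°.
Cell spans 2° lon × 1° lat. NE corner is SW corner plus one full cell.
latitude -61.00, longitude 100.00.

-61.00, 100.00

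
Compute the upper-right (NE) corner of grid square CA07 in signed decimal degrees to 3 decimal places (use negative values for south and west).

Field C=2, A=0: +2·20° lon, +0·10° lat → SW at lon -140°, lat -90°.
Square 0, 7: +0·2° lon, +7·1° lat → SW at lon -140°, lat -83°.
Cell spans 2° lon × 1° lat. NE corner is SW corner plus one full cell.
latitude -82.000, longitude -138.000.

-82.000, -138.000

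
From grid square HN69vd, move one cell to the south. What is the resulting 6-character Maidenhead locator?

HN69vc

Latitude subsquare d = 3; −1 → 2 = c.
The longitude characters are unchanged.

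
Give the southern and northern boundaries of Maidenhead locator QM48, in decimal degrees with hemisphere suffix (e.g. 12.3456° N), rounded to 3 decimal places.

Field Q=16, M=12: +16·20° lon, +12·10° lat → SW at lon 140°, lat 30°.
Square 4, 8: +4·2° lon, +8·1° lat → SW at lon 148°, lat 38°.
Cell spans 2° lon × 1° lat.
south 38.000° N, north 39.000° N.

38.000° N, 39.000° N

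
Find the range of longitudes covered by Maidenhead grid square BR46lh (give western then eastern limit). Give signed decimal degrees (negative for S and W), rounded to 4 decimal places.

Field B=1, R=17: +1·20° lon, +17·10° lat → SW at lon -160°, lat 80°.
Square 4, 6: +4·2° lon, +6·1° lat → SW at lon -152°, lat 86°.
Subsquare l=11, h=7: +11·0.0833333° lon, +7·0.0416667° lat → SW at lon -151.083°, lat 86.2917°.
Cell spans 0.0833333° lon × 0.0416667° lat.
west -151.0833, east -151.0000.

-151.0833, -151.0000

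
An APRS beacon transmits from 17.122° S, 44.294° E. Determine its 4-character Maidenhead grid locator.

Offset from 180°W / 90°S: lon 224.29°, lat 72.88°.
Field: lon ⌊224.29/20⌋ = 11 → L; lat ⌊72.88/10⌋ = 7 → H.
Square: lon ⌊4.29/2⌋ = 2; lat ⌊2.88/1⌋ = 2.

LH22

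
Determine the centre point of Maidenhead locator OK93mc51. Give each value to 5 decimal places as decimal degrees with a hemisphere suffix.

13.08958° N, 119.04583° E

Field O=14, K=10: +14·20° lon, +10·10° lat → SW at lon 100°, lat 10°.
Square 9, 3: +9·2° lon, +3·1° lat → SW at lon 118°, lat 13°.
Subsquare m=12, c=2: +12·0.0833333° lon, +2·0.0416667° lat → SW at lon 119°, lat 13.0833°.
Extended square 5, 1: +5·0.00833333° lon, +1·0.00416667° lat → SW at lon 119.042°, lat 13.0875°.
Cell spans 0.00833333° lon × 0.00416667° lat. Centre is SW corner plus half of each.
latitude 13.08958° N, longitude 119.04583° E.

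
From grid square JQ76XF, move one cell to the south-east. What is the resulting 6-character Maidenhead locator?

JQ86ae

Longitude subsquare x = 23; +1 → 24, wraps to 0 = a, carry into square.
Longitude square 7; +1 → 8.
Latitude subsquare f = 5; −1 → 4 = e.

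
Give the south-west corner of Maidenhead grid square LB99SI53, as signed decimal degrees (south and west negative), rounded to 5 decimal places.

-70.65417, 59.54167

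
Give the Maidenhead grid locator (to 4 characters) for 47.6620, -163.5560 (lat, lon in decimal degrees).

AN87

Add 180° to longitude and 90° to latitude: 16.44, 137.66.
Field (20°×10°, letters A–R): lon ⌊16.44/20⌋ = 0 → A; lat ⌊137.66/10⌋ = 13 → N.
Square (2°×1°, digits 0–9): lon ⌊16.44/2⌋ = 8; lat ⌊7.66/1⌋ = 7.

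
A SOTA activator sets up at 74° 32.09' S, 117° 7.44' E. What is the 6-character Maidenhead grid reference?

OB85nl

Add 180° to longitude and 90° to latitude: 297.1240, 15.4652.
Field: lon ⌊297.1240/20⌋ = 14 → O; lat ⌊15.4652/10⌋ = 1 → B.
Square: lon ⌊17.1240/2⌋ = 8; lat ⌊5.4652/1⌋ = 5.
Subsquare: lon ⌊1.1240/0.0833333⌋ = 13 → n; lat ⌊0.4652/0.0416667⌋ = 11 → l.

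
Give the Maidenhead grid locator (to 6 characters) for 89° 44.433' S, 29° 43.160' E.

KA40ug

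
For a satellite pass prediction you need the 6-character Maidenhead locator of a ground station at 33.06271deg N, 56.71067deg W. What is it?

Offset from 180°W / 90°S: lon 123.2893°, lat 123.0627°.
Field (20°×10°, letters A–R): lon ⌊123.2893/20⌋ = 6 → G; lat ⌊123.0627/10⌋ = 12 → M.
Square (2°×1°, digits 0–9): lon ⌊3.2893/2⌋ = 1; lat ⌊3.0627/1⌋ = 3.
Subsquare (5′×2.5′, letters a–x): lon ⌊1.2893/0.0833333⌋ = 15 → p; lat ⌊0.0627/0.0416667⌋ = 1 → b.

GM13pb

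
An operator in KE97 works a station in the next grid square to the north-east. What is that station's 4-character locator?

LE08

Longitude square 9; +1 → 10, wraps to 0, carry into field.
Longitude field K = 10; +1 → 11 = L.
Latitude square 7; +1 → 8.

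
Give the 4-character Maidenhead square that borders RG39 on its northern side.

RH30

Latitude square 9; +1 → 10, wraps to 0, carry into field.
Latitude field G = 6; +1 → 7 = H.
The longitude characters are unchanged.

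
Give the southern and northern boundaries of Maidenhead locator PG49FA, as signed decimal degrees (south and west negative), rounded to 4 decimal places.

Field P=15, G=6: +15·20° lon, +6·10° lat → SW at lon 120°, lat -30°.
Square 4, 9: +4·2° lon, +9·1° lat → SW at lon 128°, lat -21°.
Subsquare f=5, a=0: +5·0.0833333° lon, +0·0.0416667° lat → SW at lon 128.417°, lat -21°.
Cell spans 0.0833333° lon × 0.0416667° lat.
south -21.0000, north -20.9583.

-21.0000, -20.9583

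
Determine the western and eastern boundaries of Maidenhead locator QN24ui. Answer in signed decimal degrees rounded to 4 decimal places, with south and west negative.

145.6667, 145.7500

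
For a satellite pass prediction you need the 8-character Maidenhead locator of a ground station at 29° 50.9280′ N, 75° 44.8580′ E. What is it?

ML79uu93

Offset from 180°W / 90°S: lon 255.74763°, lat 119.84880°.
Field: lon ⌊255.74763/20⌋ = 12 → M; lat ⌊119.84880/10⌋ = 11 → L.
Square: lon ⌊15.74763/2⌋ = 7; lat ⌊9.84880/1⌋ = 9.
Subsquare: lon ⌊1.74763/0.0833333⌋ = 20 → u; lat ⌊0.84880/0.0416667⌋ = 20 → u.
Extended square: lon ⌊0.08097/0.00833333⌋ = 9; lat ⌊0.01547/0.00416667⌋ = 3.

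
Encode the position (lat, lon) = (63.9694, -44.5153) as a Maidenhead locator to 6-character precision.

GP73rx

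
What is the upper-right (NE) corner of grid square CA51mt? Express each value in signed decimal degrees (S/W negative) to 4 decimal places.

-88.1667, -128.9167

Field C=2, A=0: +2·20° lon, +0·10° lat → SW at lon -140°, lat -90°.
Square 5, 1: +5·2° lon, +1·1° lat → SW at lon -130°, lat -89°.
Subsquare m=12, t=19: +12·0.0833333° lon, +19·0.0416667° lat → SW at lon -129°, lat -88.2083°.
Cell spans 0.0833333° lon × 0.0416667° lat. NE corner is SW corner plus one full cell.
latitude -88.1667, longitude -128.9167.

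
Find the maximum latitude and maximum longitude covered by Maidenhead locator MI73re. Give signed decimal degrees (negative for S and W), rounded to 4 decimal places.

-6.7917, 75.5000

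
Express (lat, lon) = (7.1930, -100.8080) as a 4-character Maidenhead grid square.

Offset from 180°W / 90°S: lon 79.19°, lat 97.19°.
Field: lon ⌊79.19/20⌋ = 3 → D; lat ⌊97.19/10⌋ = 9 → J.
Square: lon ⌊19.19/2⌋ = 9; lat ⌊7.19/1⌋ = 7.

DJ97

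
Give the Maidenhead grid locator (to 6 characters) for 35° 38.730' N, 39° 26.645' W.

Add 180° to longitude and 90° to latitude: 140.5559, 125.6455.
Field: 140.5559/20 → 7 → H, 125.6455/10 → 12 → M; chars HM.
Square: 0.5559/2 → 0, 5.6455/1 → 5; chars 05.
Subsquare: 0.5559/0.0833333 → 6 → g, 0.6455/0.0416667 → 15 → p; chars gp.

HM05gp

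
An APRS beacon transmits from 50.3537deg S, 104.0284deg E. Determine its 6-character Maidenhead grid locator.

Add 180° to longitude and 90° to latitude: 284.0284, 39.6463.
Field: 284.0284/20 → 14 → O, 39.6463/10 → 3 → D; chars OD.
Square: 4.0284/2 → 2, 9.6463/1 → 9; chars 29.
Subsquare: 0.0284/0.0833333 → 0 → a, 0.6463/0.0416667 → 15 → p; chars ap.

OD29ap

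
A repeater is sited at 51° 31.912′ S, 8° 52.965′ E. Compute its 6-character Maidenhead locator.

Shift to the Maidenhead origin (180°W, 90°S): lon 188.8827, lat 38.4681.
Field (20°×10°, letters A–R): 188.8827/20 → 9 → J, 38.4681/10 → 3 → D; chars JD.
Square (2°×1°, digits 0–9): 8.8827/2 → 4, 8.4681/1 → 8; chars 48.
Subsquare (5′×2.5′, letters a–x): 0.8827/0.0833333 → 10 → k, 0.4681/0.0416667 → 11 → l; chars kl.

JD48kl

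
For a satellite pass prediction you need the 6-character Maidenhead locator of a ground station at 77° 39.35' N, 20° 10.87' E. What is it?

KQ07cp

Offset from 180°W / 90°S: lon 200.1812°, lat 167.6558°.
Field: 200.1812/20 → 10 → K, 167.6558/10 → 16 → Q; chars KQ.
Square: 0.1812/2 → 0, 7.6558/1 → 7; chars 07.
Subsquare: 0.1812/0.0833333 → 2 → c, 0.6558/0.0416667 → 15 → p; chars cp.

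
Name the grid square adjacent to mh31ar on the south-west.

MH21xq

Longitude subsquare a = 0; −1 → -1, wraps to 23 = x, carry into square.
Longitude square 3; −1 → 2.
Latitude subsquare r = 17; −1 → 16 = q.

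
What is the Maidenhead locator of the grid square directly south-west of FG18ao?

FG08xn

Longitude subsquare a = 0; −1 → -1, wraps to 23 = x, carry into square.
Longitude square 1; −1 → 0.
Latitude subsquare o = 14; −1 → 13 = n.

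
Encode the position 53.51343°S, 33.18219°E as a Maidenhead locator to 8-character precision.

Offset from 180°W / 90°S: lon 213.18219°, lat 36.48657°.
Field: lon ⌊213.18219/20⌋ = 10 → K; lat ⌊36.48657/10⌋ = 3 → D.
Square: lon ⌊13.18219/2⌋ = 6; lat ⌊6.48657/1⌋ = 6.
Subsquare: lon ⌊1.18219/0.0833333⌋ = 14 → o; lat ⌊0.48657/0.0416667⌋ = 11 → l.
Extended square: lon ⌊0.01552/0.00833333⌋ = 1; lat ⌊0.02824/0.00416667⌋ = 6.

KD66ol16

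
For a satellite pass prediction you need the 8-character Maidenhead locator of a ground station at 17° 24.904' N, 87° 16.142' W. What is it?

EK67ij79

Add 180° to longitude and 90° to latitude: 92.73097, 107.41507.
Field: 92.73097/20 → 4 → E, 107.41507/10 → 10 → K; chars EK.
Square: 12.73097/2 → 6, 7.41507/1 → 7; chars 67.
Subsquare: 0.73097/0.0833333 → 8 → i, 0.41507/0.0416667 → 9 → j; chars ij.
Extended square: 0.06430/0.00833333 → 7, 0.04007/0.00416667 → 9; chars 79.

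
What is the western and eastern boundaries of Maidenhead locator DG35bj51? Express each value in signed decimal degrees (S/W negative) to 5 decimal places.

Field D=3, G=6: +3·20° lon, +6·10° lat → SW at lon -120°, lat -30°.
Square 3, 5: +3·2° lon, +5·1° lat → SW at lon -114°, lat -25°.
Subsquare b=1, j=9: +1·0.0833333° lon, +9·0.0416667° lat → SW at lon -113.917°, lat -24.625°.
Extended square 5, 1: +5·0.00833333° lon, +1·0.00416667° lat → SW at lon -113.875°, lat -24.6208°.
Cell spans 0.00833333° lon × 0.00416667° lat.
west -113.87500, east -113.86667.

-113.87500, -113.86667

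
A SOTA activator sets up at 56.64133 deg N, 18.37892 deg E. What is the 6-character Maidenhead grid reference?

Offset from 180°W / 90°S: lon 198.3789°, lat 146.6413°.
Field: 198.3789/20 → 9 → J, 146.6413/10 → 14 → O; chars JO.
Square: 18.3789/2 → 9, 6.6413/1 → 6; chars 96.
Subsquare: 0.3789/0.0833333 → 4 → e, 0.6413/0.0416667 → 15 → p; chars ep.

JO96ep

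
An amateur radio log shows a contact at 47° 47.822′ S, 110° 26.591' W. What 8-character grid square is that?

DE42se68

Shift to the Maidenhead origin (180°W, 90°S): lon 69.55682, lat 42.20297.
Field (20°×10°, letters A–R): lon ⌊69.55682/20⌋ = 3 → D; lat ⌊42.20297/10⌋ = 4 → E.
Square (2°×1°, digits 0–9): lon ⌊9.55682/2⌋ = 4; lat ⌊2.20297/1⌋ = 2.
Subsquare (5′×2.5′, letters a–x): lon ⌊1.55682/0.0833333⌋ = 18 → s; lat ⌊0.20297/0.0416667⌋ = 4 → e.
Extended square (30″×15″, digits 0–9): lon ⌊0.05682/0.00833333⌋ = 6; lat ⌊0.03630/0.00416667⌋ = 8.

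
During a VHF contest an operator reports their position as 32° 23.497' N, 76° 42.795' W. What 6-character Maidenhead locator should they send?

FM12pj

Add 180° to longitude and 90° to latitude: 103.2867, 122.3916.
Field: lon ⌊103.2867/20⌋ = 5 → F; lat ⌊122.3916/10⌋ = 12 → M.
Square: lon ⌊3.2867/2⌋ = 1; lat ⌊2.3916/1⌋ = 2.
Subsquare: lon ⌊1.2867/0.0833333⌋ = 15 → p; lat ⌊0.3916/0.0416667⌋ = 9 → j.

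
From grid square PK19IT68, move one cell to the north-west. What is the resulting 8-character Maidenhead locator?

Longitude extended square 6; −1 → 5.
Latitude extended square 8; +1 → 9.

PK19it59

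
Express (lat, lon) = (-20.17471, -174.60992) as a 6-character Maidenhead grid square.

AG29qt

Shift to the Maidenhead origin (180°W, 90°S): lon 5.3901, lat 69.8253.
Field: 5.3901/20 → 0 → A, 69.8253/10 → 6 → G; chars AG.
Square: 5.3901/2 → 2, 9.8253/1 → 9; chars 29.
Subsquare: 1.3901/0.0833333 → 16 → q, 0.8253/0.0416667 → 19 → t; chars qt.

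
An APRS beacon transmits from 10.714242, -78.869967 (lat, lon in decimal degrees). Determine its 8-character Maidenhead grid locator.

Offset from 180°W / 90°S: lon 101.13003°, lat 100.71424°.
Field: lon ⌊101.13003/20⌋ = 5 → F; lat ⌊100.71424/10⌋ = 10 → K.
Square: lon ⌊1.13003/2⌋ = 0; lat ⌊0.71424/1⌋ = 0.
Subsquare: lon ⌊1.13003/0.0833333⌋ = 13 → n; lat ⌊0.71424/0.0416667⌋ = 17 → r.
Extended square: lon ⌊0.04670/0.00833333⌋ = 5; lat ⌊0.00591/0.00416667⌋ = 1.

FK00nr51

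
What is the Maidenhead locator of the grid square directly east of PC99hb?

Longitude subsquare h = 7; +1 → 8 = i.
The latitude characters are unchanged.

PC99ib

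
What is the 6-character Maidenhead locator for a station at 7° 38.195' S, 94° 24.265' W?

EI22ti

Offset from 180°W / 90°S: lon 85.5956°, lat 82.3634°.
Field: lon ⌊85.5956/20⌋ = 4 → E; lat ⌊82.3634/10⌋ = 8 → I.
Square: lon ⌊5.5956/2⌋ = 2; lat ⌊2.3634/1⌋ = 2.
Subsquare: lon ⌊1.5956/0.0833333⌋ = 19 → t; lat ⌊0.3634/0.0416667⌋ = 8 → i.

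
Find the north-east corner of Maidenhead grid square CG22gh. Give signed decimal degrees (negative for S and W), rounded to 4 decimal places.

-27.6667, -135.4167

Field C=2, G=6: +2·20° lon, +6·10° lat → SW at lon -140°, lat -30°.
Square 2, 2: +2·2° lon, +2·1° lat → SW at lon -136°, lat -28°.
Subsquare g=6, h=7: +6·0.0833333° lon, +7·0.0416667° lat → SW at lon -135.5°, lat -27.7083°.
Cell spans 0.0833333° lon × 0.0416667° lat. NE corner is SW corner plus one full cell.
latitude -27.6667, longitude -135.4167.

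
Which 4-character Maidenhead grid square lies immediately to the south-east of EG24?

EG33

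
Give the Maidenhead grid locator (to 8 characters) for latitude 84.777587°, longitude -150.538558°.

Add 180° to longitude and 90° to latitude: 29.46144, 174.77759.
Field: lon ⌊29.46144/20⌋ = 1 → B; lat ⌊174.77759/10⌋ = 17 → R.
Square: lon ⌊9.46144/2⌋ = 4; lat ⌊4.77759/1⌋ = 4.
Subsquare: lon ⌊1.46144/0.0833333⌋ = 17 → r; lat ⌊0.77759/0.0416667⌋ = 18 → s.
Extended square: lon ⌊0.04478/0.00833333⌋ = 5; lat ⌊0.02759/0.00416667⌋ = 6.

BR44rs56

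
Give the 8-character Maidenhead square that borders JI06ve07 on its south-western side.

JI06ue96

Longitude extended square 0; −1 → -1, wraps to 9, carry into subsquare.
Longitude subsquare v = 21; −1 → 20 = u.
Latitude extended square 7; −1 → 6.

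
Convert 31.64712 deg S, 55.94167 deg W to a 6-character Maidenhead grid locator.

Offset from 180°W / 90°S: lon 124.0583°, lat 58.3529°.
Field (20°×10°, letters A–R): lon ⌊124.0583/20⌋ = 6 → G; lat ⌊58.3529/10⌋ = 5 → F.
Square (2°×1°, digits 0–9): lon ⌊4.0583/2⌋ = 2; lat ⌊8.3529/1⌋ = 8.
Subsquare (5′×2.5′, letters a–x): lon ⌊0.0583/0.0833333⌋ = 0 → a; lat ⌊0.3529/0.0416667⌋ = 8 → i.

GF28ai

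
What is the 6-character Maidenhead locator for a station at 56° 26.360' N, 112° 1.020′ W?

DO36xk

Add 180° to longitude and 90° to latitude: 67.9830, 146.4393.
Field: lon ⌊67.9830/20⌋ = 3 → D; lat ⌊146.4393/10⌋ = 14 → O.
Square: lon ⌊7.9830/2⌋ = 3; lat ⌊6.4393/1⌋ = 6.
Subsquare: lon ⌊1.9830/0.0833333⌋ = 23 → x; lat ⌊0.4393/0.0416667⌋ = 10 → k.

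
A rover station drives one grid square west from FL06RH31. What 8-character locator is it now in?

Longitude extended square 3; −1 → 2.
The latitude characters are unchanged.

FL06rh21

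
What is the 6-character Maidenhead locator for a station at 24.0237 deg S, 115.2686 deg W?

DG25ix

Shift to the Maidenhead origin (180°W, 90°S): lon 64.7314, lat 65.9763.
Field: 64.7314/20 → 3 → D, 65.9763/10 → 6 → G; chars DG.
Square: 4.7314/2 → 2, 5.9763/1 → 5; chars 25.
Subsquare: 0.7314/0.0833333 → 8 → i, 0.9763/0.0416667 → 23 → x; chars ix.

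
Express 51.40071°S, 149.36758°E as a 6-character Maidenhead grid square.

QD48qo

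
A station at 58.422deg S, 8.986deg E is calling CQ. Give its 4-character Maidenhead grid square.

JD41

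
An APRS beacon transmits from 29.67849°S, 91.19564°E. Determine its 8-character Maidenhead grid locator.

Add 180° to longitude and 90° to latitude: 271.19564, 60.32151.
Field (20°×10°, letters A–R): lon ⌊271.19564/20⌋ = 13 → N; lat ⌊60.32151/10⌋ = 6 → G.
Square (2°×1°, digits 0–9): lon ⌊11.19564/2⌋ = 5; lat ⌊0.32151/1⌋ = 0.
Subsquare (5′×2.5′, letters a–x): lon ⌊1.19564/0.0833333⌋ = 14 → o; lat ⌊0.32151/0.0416667⌋ = 7 → h.
Extended square (30″×15″, digits 0–9): lon ⌊0.02897/0.00833333⌋ = 3; lat ⌊0.02984/0.00416667⌋ = 7.

NG50oh37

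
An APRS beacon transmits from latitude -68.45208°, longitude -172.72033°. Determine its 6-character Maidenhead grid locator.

Offset from 180°W / 90°S: lon 7.2797°, lat 21.5479°.
Field: 7.2797/20 → 0 → A, 21.5479/10 → 2 → C; chars AC.
Square: 7.2797/2 → 3, 1.5479/1 → 1; chars 31.
Subsquare: 1.2797/0.0833333 → 15 → p, 0.5479/0.0416667 → 13 → n; chars pn.

AC31pn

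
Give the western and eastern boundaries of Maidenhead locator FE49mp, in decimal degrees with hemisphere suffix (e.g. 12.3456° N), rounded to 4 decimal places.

71.0000° W, 70.9167° W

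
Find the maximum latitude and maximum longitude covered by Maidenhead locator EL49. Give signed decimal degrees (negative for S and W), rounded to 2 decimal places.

Field E=4, L=11: +4·20° lon, +11·10° lat → SW at lon -100°, lat 20°.
Square 4, 9: +4·2° lon, +9·1° lat → SW at lon -92°, lat 29°.
Cell spans 2° lon × 1° lat. NE corner is SW corner plus one full cell.
latitude 30.00, longitude -90.00.

30.00, -90.00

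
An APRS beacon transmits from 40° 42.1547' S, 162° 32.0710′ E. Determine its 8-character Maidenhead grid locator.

Add 180° to longitude and 90° to latitude: 342.53452, 49.29742.
Field: 342.53452/20 → 17 → R, 49.29742/10 → 4 → E; chars RE.
Square: 2.53452/2 → 1, 9.29742/1 → 9; chars 19.
Subsquare: 0.53452/0.0833333 → 6 → g, 0.29742/0.0416667 → 7 → h; chars gh.
Extended square: 0.03452/0.00833333 → 4, 0.00575/0.00416667 → 1; chars 41.

RE19gh41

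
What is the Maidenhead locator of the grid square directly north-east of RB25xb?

RB35ac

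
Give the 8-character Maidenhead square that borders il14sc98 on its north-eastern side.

IL14tc09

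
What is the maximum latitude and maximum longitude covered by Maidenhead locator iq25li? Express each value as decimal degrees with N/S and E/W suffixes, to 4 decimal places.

75.3750° N, 15.0000° W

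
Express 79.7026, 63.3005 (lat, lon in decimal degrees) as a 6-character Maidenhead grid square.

MQ19pq

Add 180° to longitude and 90° to latitude: 243.3005, 169.7026.
Field: lon ⌊243.3005/20⌋ = 12 → M; lat ⌊169.7026/10⌋ = 16 → Q.
Square: lon ⌊3.3005/2⌋ = 1; lat ⌊9.7026/1⌋ = 9.
Subsquare: lon ⌊1.3005/0.0833333⌋ = 15 → p; lat ⌊0.7026/0.0416667⌋ = 16 → q.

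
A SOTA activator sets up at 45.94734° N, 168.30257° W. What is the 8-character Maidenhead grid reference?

AN55uw37

Offset from 180°W / 90°S: lon 11.69743°, lat 135.94734°.
Field: 11.69743/20 → 0 → A, 135.94734/10 → 13 → N; chars AN.
Square: 11.69743/2 → 5, 5.94734/1 → 5; chars 55.
Subsquare: 1.69743/0.0833333 → 20 → u, 0.94734/0.0416667 → 22 → w; chars uw.
Extended square: 0.03076/0.00833333 → 3, 0.03067/0.00416667 → 7; chars 37.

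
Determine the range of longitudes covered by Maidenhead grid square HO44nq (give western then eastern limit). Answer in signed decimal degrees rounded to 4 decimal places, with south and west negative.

-30.9167, -30.8333

Field H=7, O=14: +7·20° lon, +14·10° lat → SW at lon -40°, lat 50°.
Square 4, 4: +4·2° lon, +4·1° lat → SW at lon -32°, lat 54°.
Subsquare n=13, q=16: +13·0.0833333° lon, +16·0.0416667° lat → SW at lon -30.9167°, lat 54.6667°.
Cell spans 0.0833333° lon × 0.0416667° lat.
west -30.9167, east -30.8333.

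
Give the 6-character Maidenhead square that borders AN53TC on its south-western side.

Longitude subsquare t = 19; −1 → 18 = s.
Latitude subsquare c = 2; −1 → 1 = b.

AN53sb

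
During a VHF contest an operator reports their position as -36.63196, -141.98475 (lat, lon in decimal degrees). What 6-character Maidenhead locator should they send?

BF93ai

Add 180° to longitude and 90° to latitude: 38.0153, 53.3680.
Field: 38.0153/20 → 1 → B, 53.3680/10 → 5 → F; chars BF.
Square: 18.0153/2 → 9, 3.3680/1 → 3; chars 93.
Subsquare: 0.0153/0.0833333 → 0 → a, 0.3680/0.0416667 → 8 → i; chars ai.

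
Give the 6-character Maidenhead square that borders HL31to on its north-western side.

Longitude subsquare t = 19; −1 → 18 = s.
Latitude subsquare o = 14; +1 → 15 = p.

HL31sp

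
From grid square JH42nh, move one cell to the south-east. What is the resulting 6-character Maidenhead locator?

Longitude subsquare n = 13; +1 → 14 = o.
Latitude subsquare h = 7; −1 → 6 = g.

JH42og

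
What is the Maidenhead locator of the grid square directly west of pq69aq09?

PQ59xq99

Longitude extended square 0; −1 → -1, wraps to 9, carry into subsquare.
Longitude subsquare a = 0; −1 → -1, wraps to 23 = x, carry into square.
Longitude square 6; −1 → 5.
The latitude characters are unchanged.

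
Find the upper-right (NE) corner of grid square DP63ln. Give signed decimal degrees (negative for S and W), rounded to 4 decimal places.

63.5833, -107.0000

Field D=3, P=15: +3·20° lon, +15·10° lat → SW at lon -120°, lat 60°.
Square 6, 3: +6·2° lon, +3·1° lat → SW at lon -108°, lat 63°.
Subsquare l=11, n=13: +11·0.0833333° lon, +13·0.0416667° lat → SW at lon -107.083°, lat 63.5417°.
Cell spans 0.0833333° lon × 0.0416667° lat. NE corner is SW corner plus one full cell.
latitude 63.5833, longitude -107.0000.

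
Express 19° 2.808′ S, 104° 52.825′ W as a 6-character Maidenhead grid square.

DH70nw

Shift to the Maidenhead origin (180°W, 90°S): lon 75.1196, lat 70.9532.
Field: lon ⌊75.1196/20⌋ = 3 → D; lat ⌊70.9532/10⌋ = 7 → H.
Square: lon ⌊15.1196/2⌋ = 7; lat ⌊0.9532/1⌋ = 0.
Subsquare: lon ⌊1.1196/0.0833333⌋ = 13 → n; lat ⌊0.9532/0.0416667⌋ = 22 → w.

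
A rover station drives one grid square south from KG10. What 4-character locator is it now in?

KF19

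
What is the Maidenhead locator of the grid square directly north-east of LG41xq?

Longitude subsquare x = 23; +1 → 24, wraps to 0 = a, carry into square.
Longitude square 4; +1 → 5.
Latitude subsquare q = 16; +1 → 17 = r.

LG51ar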